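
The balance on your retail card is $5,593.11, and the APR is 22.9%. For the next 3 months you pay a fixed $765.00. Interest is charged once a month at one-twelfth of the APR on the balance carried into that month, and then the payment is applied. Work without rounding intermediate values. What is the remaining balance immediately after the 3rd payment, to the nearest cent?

$3,580.39

Monthly rate r = 22.9%/12 = 1.90833% = 0.0190833.
Each month: B ← B·(1+r) − $765.00.
Month 1: interest $106.74; balance after payment $4,934.85.
Month 2: interest $94.17; balance after payment $4,264.02.
Month 3: interest $81.37; balance after payment $3,580.39.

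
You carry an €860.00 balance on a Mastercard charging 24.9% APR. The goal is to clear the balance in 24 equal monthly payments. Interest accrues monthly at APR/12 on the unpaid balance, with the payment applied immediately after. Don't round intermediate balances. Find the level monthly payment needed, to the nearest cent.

€45.86

Monthly rate r = 24.9%/12 = 2.075% = 0.02075.
Level-payment amortization: P = B₀·r / (1 − (1+r)^(−n)) = 860.00·0.02075 / (1 − 1.02075^(−24)).
Denominator 1 − (1+r)^(−24) = 0.389149866.
P = 17.845 / 0.389149866 ≈ 45.86.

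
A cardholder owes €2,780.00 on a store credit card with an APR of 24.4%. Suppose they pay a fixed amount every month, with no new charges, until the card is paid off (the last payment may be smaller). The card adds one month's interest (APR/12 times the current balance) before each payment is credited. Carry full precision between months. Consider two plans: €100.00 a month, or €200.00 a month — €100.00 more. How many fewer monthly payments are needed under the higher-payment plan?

Monthly rate r = 24.4%/12 = 2.03333% = 0.0203333.
At €100.00/mo: n = ⌈−ln(1 − rB₀/P)/ln(1+r)⌉ = 42 payments (last €38.58); total interest = total paid − €2,780.00 = €1,358.58.
At €200.00/mo: 17 payments (last €100.84); total interest €520.84.
Payments saved = 42 − 17 = 25.

25 fewer payments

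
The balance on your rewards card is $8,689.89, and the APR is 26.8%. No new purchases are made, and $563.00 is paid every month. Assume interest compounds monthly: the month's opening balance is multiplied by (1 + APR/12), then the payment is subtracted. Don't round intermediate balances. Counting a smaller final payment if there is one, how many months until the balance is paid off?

Monthly rate r = 26.8%/12 = 2.23333% = 0.0223333.
Recurrence: B ← B·(1+r) − $563.00.
Month 1: interest $194.07; balance after payment $8,320.96.
Month 2: interest $185.83; balance after payment $7,943.80.
Closed form: n = −ln(1 − rB₀/P)/ln(1+r) = −ln(0.65529)/ln(1.02233) ≈ 19.137, so the balance reaches zero during payment 20.

20 payments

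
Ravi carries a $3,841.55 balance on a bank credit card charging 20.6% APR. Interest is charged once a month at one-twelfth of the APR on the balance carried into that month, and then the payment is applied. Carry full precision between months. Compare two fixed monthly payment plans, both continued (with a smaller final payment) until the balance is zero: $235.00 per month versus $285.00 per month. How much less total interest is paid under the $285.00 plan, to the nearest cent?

Monthly rate r = 20.6%/12 = 1.71667% = 0.0171667.
At $235.00/mo: n = ⌈−ln(1 − rB₀/P)/ln(1+r)⌉ = 20 payments (last $82.91); total interest = total paid − $3,841.55 = $706.36.
At $285.00/mo: 16 payments (last $132.19); total interest $565.64.
Interest saved = $706.36 − $565.64 = $140.72.

$140.72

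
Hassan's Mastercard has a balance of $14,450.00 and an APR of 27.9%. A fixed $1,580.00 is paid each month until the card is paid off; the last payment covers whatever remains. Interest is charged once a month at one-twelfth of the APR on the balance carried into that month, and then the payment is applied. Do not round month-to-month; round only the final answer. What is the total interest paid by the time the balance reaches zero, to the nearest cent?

$1,988.48

Monthly rate r = 27.9%/12 = 2.325% = 0.02325.
Payoff takes n = ⌈−ln(1 − rB₀/P)/ln(1+r)⌉ = ⌈10.401⌉ = 11 payments; the last is $638.48.
Total paid = 10·$1,580.00 + $638.48 = $16,438.48.
Total interest = total paid − principal = $16,438.48 − $14,450.00 = $1,988.48.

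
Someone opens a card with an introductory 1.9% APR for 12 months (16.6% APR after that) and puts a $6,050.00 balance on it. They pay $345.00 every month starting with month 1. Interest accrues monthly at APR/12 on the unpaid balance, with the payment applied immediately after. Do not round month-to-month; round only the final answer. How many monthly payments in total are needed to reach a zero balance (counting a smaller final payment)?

19 payments

Promo months 1–12 at r₀ = 1.9%/12 = 0.00158333; months 13+ at r₁ = 16.6%/12 = 0.0138333.
After month 12: iterate B ← B·(1+r₀) − $345.00 for 12 months → $1,989.71.
Then at r₁ with $345.00/mo: n₂ = −ln(1 − r₁·B/P)/ln(1+r₁) ≈ 6.05 → 7 more payments.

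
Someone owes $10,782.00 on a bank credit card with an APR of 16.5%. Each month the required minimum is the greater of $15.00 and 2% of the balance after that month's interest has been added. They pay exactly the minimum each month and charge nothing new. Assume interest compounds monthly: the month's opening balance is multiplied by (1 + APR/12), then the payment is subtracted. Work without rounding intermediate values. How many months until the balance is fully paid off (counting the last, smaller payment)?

493 months

Monthly rate r = 16.5%/12 = 1.375% = 0.01375.
While 2% of the post-interest balance exceeds $15.00, each month B ← (B·(1+r))·(1 − 0.02), i.e. B shrinks by the factor (1+r)·0.98 = 0.99347.
This holds for months 1–410. Entering month 411 the balance is $736.28; 2% of the post-interest balance is now below $15.00, so the flat $15.00 minimum applies from here.
From month 411 a fixed $15.00 at rate r clears $736.28 in 83 more payments. Total: 410 + 83 = 493 months.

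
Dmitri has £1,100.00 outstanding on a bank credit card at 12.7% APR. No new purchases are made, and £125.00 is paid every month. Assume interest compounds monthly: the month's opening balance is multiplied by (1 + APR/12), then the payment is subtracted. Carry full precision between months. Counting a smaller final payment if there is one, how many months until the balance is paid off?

Monthly rate r = 12.7%/12 = 1.05833% = 0.0105833.
Recurrence: B ← B·(1+r) − £125.00.
Month 1: interest £11.64; balance after payment £986.64.
Month 2: interest £10.44; balance after payment £872.08.
Closed form: n = −ln(1 − rB₀/P)/ln(1+r) = −ln(0.90687)/ln(1.01058) ≈ 9.286, so the balance reaches zero during payment 10.

10 payments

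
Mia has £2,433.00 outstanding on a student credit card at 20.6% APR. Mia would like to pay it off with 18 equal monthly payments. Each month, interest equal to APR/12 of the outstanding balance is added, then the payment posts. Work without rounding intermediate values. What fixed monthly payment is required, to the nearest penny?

Monthly rate r = 20.6%/12 = 1.71667% = 0.0171667.
Level-payment amortization: P = B₀·r / (1 − (1+r)^(−n)) = 2433.00·0.0171667 / (1 − 1.01717^(−18)).
Denominator 1 − (1+r)^(−18) = 0.263891475.
P = 41.7665 / 0.263891475 ≈ 158.27.

£158.27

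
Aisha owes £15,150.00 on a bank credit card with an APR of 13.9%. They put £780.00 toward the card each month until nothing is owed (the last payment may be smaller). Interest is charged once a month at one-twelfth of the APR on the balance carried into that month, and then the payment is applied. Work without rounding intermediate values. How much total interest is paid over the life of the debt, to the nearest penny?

£2,112.29

Monthly rate r = 13.9%/12 = 1.15833% = 0.0115833.
Payoff takes n = ⌈−ln(1 − rB₀/P)/ln(1+r)⌉ = ⌈22.130⌉ = 23 payments; the last is £102.29.
Total paid = 22·£780.00 + £102.29 = £17,262.29.
Total interest = total paid − principal = £17,262.29 − £15,150.00 = £2,112.29.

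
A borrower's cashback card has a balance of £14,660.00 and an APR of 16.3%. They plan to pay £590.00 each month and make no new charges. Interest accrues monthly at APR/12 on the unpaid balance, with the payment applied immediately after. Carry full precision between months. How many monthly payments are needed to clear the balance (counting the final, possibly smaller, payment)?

31 months

Monthly rate r = 16.3%/12 = 1.35833% = 0.0135833.
Recurrence: B ← B·(1+r) − £590.00.
Month 1: interest £199.13; balance after payment £14,269.13.
Month 2: interest £193.82; balance after payment £13,872.95.
Closed form: n = −ln(1 − rB₀/P)/ln(1+r) = −ln(0.66249)/ln(1.01358) ≈ 30.518, so the balance reaches zero during payment 31.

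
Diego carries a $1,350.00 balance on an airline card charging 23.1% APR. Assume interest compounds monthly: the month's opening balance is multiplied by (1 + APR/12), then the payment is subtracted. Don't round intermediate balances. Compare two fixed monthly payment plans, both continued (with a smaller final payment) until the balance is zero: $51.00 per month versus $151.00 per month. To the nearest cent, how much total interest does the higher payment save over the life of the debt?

Monthly rate r = 23.1%/12 = 1.925% = 0.01925.
At $51.00/mo: n = ⌈−ln(1 − rB₀/P)/ln(1+r)⌉ = 38 payments (last $18.75); total interest = total paid − $1,350.00 = $555.75.
At $151.00/mo: 10 payments (last $136.83); total interest $145.83.
Interest saved = $555.75 − $145.83 = $409.92.

$409.92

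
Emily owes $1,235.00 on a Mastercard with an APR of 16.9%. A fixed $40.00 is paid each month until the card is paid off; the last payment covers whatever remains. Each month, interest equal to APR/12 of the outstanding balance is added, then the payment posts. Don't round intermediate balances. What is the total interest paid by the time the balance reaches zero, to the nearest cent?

$397.12

Monthly rate r = 16.9%/12 = 1.40833% = 0.0140833.
Payoff takes n = ⌈−ln(1 − rB₀/P)/ln(1+r)⌉ = ⌈40.802⌉ = 41 payments; the last is $32.12.
Total paid = 40·$40.00 + $32.12 = $1,632.12.
Total interest = total paid − principal = $1,632.12 − $1,235.00 = $397.12.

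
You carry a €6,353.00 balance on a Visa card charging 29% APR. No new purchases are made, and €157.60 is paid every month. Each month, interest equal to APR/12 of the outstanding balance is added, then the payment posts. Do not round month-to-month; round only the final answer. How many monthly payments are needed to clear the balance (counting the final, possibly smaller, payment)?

Monthly rate r = 29%/12 = 2.41667% = 0.0241667.
Recurrence: B ← B·(1+r) − €157.60.
Month 1: interest €153.53; balance after payment €6,348.93.
Month 2: interest €153.43; balance after payment €6,344.76.
Closed form: n = −ln(1 − rB₀/P)/ln(1+r) = −ln(0.02582)/ln(1.02417) ≈ 153.130, so the balance reaches zero during payment 154.

154 payments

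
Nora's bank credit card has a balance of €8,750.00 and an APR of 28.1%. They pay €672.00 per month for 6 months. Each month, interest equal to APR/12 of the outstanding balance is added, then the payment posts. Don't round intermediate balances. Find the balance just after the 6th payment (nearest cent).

€5,778.09

Monthly rate r = 28.1%/12 = 2.34167% = 0.0234167.
Each month: B ← B·(1+r) − €672.00.
Month 1: interest €204.90; balance after payment €8,282.90.
Month 2: interest €193.96; balance after payment €7,804.85.
Month 3: interest €182.76; balance after payment €7,315.62.
Month 4: interest €171.31; balance after payment €6,814.92.
Month 5: interest €159.58; balance after payment €6,302.51.
Month 6: interest €147.58; balance after payment €5,778.09.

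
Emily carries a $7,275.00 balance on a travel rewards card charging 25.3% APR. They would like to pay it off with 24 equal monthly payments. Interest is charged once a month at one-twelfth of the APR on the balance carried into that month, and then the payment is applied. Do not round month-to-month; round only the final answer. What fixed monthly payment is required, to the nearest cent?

Monthly rate r = 25.3%/12 = 2.10833% = 0.0210833.
Level-payment amortization: P = B₀·r / (1 − (1+r)^(−n)) = 7275.00·0.0210833 / (1 − 1.02108^(−24)).
Denominator 1 − (1+r)^(−24) = 0.39391784.
P = 153.381 / 0.39391784 ≈ 389.37.

$389.37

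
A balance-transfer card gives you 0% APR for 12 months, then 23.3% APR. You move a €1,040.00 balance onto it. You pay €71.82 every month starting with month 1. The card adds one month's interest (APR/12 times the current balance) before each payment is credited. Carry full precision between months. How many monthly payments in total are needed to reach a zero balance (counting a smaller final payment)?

15 months

Promo months 1–12 at r₀ = 0%/12 = 0; months 13+ at r₁ = 23.3%/12 = 0.0194167.
After month 12 (no interest yet): B = €1,040.00 − 12·€71.82 = €178.16.
Then at r₁ with €71.82/mo: n₂ = −ln(1 − r₁·B/P)/ln(1+r₁) ≈ 2.57 → 3 more payments.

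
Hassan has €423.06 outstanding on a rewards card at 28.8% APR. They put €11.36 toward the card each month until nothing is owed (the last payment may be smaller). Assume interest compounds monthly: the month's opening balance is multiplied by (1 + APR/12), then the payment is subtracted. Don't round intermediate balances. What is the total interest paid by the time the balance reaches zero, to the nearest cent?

€651.03

Monthly rate r = 28.8%/12 = 2.4% = 0.024.
Payoff takes n = ⌈−ln(1 − rB₀/P)/ln(1+r)⌉ = ⌈94.547⌉ = 95 payments; the last is €6.25.
Total paid = 94·€11.36 + €6.25 = €1,074.09.
Total interest = total paid − principal = €1,074.09 − €423.06 = €651.03.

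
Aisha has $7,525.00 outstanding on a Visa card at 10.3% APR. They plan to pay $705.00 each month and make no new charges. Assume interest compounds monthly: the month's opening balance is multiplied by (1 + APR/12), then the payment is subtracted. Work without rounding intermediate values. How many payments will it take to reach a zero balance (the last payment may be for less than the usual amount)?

12 months

Monthly rate r = 10.3%/12 = 0.858333% = 0.00858333.
Recurrence: B ← B·(1+r) − $705.00.
Month 1: interest $64.59; balance after payment $6,884.59.
Month 2: interest $59.09; balance after payment $6,238.68.
Closed form: n = −ln(1 − rB₀/P)/ln(1+r) = −ln(0.90838)/ln(1.00858) ≈ 11.243, so the balance reaches zero during payment 12.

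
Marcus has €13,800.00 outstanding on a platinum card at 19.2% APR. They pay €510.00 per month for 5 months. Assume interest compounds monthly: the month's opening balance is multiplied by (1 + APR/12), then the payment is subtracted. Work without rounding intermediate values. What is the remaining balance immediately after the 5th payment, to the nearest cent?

€12,306.98

Monthly rate r = 19.2%/12 = 1.6% = 0.016.
Each month: B ← B·(1+r) − €510.00.
Month 1: interest €220.80; balance after payment €13,510.80.
Month 2: interest €216.17; balance after payment €13,216.97.
Month 3: interest €211.47; balance after payment €12,918.44.
Month 4: interest €206.70; balance after payment €12,615.14.
Month 5: interest €201.84; balance after payment €12,306.98.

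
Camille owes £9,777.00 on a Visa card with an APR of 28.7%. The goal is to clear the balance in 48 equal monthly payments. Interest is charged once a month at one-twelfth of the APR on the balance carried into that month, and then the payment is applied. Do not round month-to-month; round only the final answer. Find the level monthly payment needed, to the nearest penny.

Monthly rate r = 28.7%/12 = 2.39167% = 0.0239167.
Level-payment amortization: P = B₀·r / (1 − (1+r)^(−n)) = 9777.00·0.0239167 / (1 − 1.02392^(−48)).
Denominator 1 − (1+r)^(−48) = 0.678412905.
P = 233.833 / 0.678412905 ≈ 344.68.

£344.68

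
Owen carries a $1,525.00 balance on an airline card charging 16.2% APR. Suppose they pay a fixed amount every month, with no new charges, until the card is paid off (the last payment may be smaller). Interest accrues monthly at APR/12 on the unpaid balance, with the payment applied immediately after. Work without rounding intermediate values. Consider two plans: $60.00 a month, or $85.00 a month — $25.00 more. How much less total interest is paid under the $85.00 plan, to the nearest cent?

Monthly rate r = 16.2%/12 = 1.35% = 0.0135.
At $60.00/mo: n = ⌈−ln(1 − rB₀/P)/ln(1+r)⌉ = 32 payments (last $20.50); total interest = total paid − $1,525.00 = $355.50.
At $85.00/mo: 21 payments (last $58.12); total interest $233.12.
Interest saved = $355.50 − $233.12 = $122.38.

$122.38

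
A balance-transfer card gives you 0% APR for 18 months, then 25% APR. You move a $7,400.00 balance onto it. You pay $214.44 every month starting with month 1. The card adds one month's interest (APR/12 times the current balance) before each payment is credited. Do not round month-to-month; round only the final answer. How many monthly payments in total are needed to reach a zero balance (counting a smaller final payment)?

39 months

Promo months 1–18 at r₀ = 0%/12 = 0; months 19+ at r₁ = 25%/12 = 0.0208333.
After month 18 (no interest yet): B = $7,400.00 − 18·$214.44 = $3,540.08.
Then at r₁ with $214.44/mo: n₂ = −ln(1 − r₁·B/P)/ln(1+r₁) ≈ 20.44 → 21 more payments.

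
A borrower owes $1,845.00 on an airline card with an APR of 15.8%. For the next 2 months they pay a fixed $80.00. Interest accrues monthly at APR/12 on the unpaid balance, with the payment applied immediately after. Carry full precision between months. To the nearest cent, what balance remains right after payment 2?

$1,732.85

Monthly rate r = 15.8%/12 = 1.31667% = 0.0131667.
Each month: B ← B·(1+r) − $80.00.
Month 1: interest $24.29; balance after payment $1,789.29.
Month 2: interest $23.56; balance after payment $1,732.85.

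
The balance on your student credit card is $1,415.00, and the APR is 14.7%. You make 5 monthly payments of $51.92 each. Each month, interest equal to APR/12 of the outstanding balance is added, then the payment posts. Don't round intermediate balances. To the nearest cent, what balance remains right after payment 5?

Monthly rate r = 14.7%/12 = 1.225% = 0.01225.
Each month: B ← B·(1+r) − $51.92.
Month 1: interest $17.33; balance after payment $1,380.41.
Month 2: interest $16.91; balance after payment $1,345.40.
Month 3: interest $16.48; balance after payment $1,309.97.
Month 4: interest $16.05; balance after payment $1,274.09.
Month 5: interest $15.61; balance after payment $1,237.78.

$1,237.78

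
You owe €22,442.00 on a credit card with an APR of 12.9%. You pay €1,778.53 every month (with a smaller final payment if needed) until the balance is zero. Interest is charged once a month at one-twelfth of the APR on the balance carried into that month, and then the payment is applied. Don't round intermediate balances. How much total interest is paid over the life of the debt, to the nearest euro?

€1,807

Monthly rate r = 12.9%/12 = 1.075% = 0.01075.
Payoff takes n = ⌈−ln(1 − rB₀/P)/ln(1+r)⌉ = ⌈13.633⌉ = 14 payments; the last is €1,128.17.
Total paid = 13·€1,778.53 + €1,128.17 = €24,249.06.
Total interest = total paid − principal = €24,249.06 − €22,442.00 = €1,807.06.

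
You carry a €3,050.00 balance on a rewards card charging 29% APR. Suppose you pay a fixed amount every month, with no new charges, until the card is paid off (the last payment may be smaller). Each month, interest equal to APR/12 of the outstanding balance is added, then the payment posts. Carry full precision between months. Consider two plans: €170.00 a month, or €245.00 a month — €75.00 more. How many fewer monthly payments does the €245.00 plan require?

Monthly rate r = 29%/12 = 2.41667% = 0.0241667.
At €170.00/mo: n = ⌈−ln(1 − rB₀/P)/ln(1+r)⌉ = 24 payments (last €136.96); total interest = total paid − €3,050.00 = €996.96.
At €245.00/mo: 15 payments (last €241.97); total interest €621.97.
Payments saved = 24 − 15 = 9.

9 fewer payments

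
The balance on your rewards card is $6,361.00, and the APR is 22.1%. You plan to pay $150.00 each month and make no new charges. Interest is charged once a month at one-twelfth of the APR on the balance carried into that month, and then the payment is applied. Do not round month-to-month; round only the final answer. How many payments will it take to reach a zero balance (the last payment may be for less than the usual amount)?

84 payments

Monthly rate r = 22.1%/12 = 1.84167% = 0.0184167.
Recurrence: B ← B·(1+r) − $150.00.
Month 1: interest $117.15; balance after payment $6,328.15.
Month 2: interest $116.54; balance after payment $6,294.69.
Closed form: n = −ln(1 − rB₀/P)/ln(1+r) = −ln(0.21901)/ln(1.01842) ≈ 83.217, so the balance reaches zero during payment 84.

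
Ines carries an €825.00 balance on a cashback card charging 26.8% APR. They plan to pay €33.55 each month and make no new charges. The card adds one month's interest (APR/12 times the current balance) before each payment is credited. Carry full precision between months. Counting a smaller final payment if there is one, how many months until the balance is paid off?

37 months

Monthly rate r = 26.8%/12 = 2.23333% = 0.0223333.
Recurrence: B ← B·(1+r) − €33.55.
Month 1: interest €18.43; balance after payment €809.88.
Month 2: interest €18.09; balance after payment €794.41.
Closed form: n = −ln(1 − rB₀/P)/ln(1+r) = −ln(0.45082)/ln(1.02233) ≈ 36.069, so the balance reaches zero during payment 37.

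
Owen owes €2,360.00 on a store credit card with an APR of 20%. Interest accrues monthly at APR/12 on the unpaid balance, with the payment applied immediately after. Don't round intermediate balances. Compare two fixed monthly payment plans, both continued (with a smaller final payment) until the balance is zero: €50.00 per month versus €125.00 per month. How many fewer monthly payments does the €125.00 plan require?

71 fewer payments

Monthly rate r = 20%/12 = 1.66667% = 0.0166667.
At €50.00/mo: n = ⌈−ln(1 − rB₀/P)/ln(1+r)⌉ = 94 payments (last €23.32); total interest = total paid − €2,360.00 = €2,313.32.
At €125.00/mo: 23 payments (last €107.55); total interest €497.55.
Payments saved = 94 − 23 = 71.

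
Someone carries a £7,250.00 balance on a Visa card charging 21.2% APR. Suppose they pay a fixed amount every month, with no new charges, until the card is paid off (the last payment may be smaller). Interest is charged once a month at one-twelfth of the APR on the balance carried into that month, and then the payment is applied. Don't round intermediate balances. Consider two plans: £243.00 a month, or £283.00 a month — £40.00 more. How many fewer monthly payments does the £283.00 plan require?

8 fewer payments

Monthly rate r = 21.2%/12 = 1.76667% = 0.0176667.
At £243.00/mo: n = ⌈−ln(1 − rB₀/P)/ln(1+r)⌉ = 43 payments (last £185.38); total interest = total paid − £7,250.00 = £3,141.38.
At £283.00/mo: 35 payments (last £115.93); total interest £2,487.93.
Payments saved = 43 − 35 = 8.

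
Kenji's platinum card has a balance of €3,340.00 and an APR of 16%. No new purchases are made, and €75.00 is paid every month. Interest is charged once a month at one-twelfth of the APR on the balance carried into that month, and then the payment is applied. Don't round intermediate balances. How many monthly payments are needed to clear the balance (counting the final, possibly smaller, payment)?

69 payments

Monthly rate r = 16%/12 = 1.33333% = 0.0133333.
Recurrence: B ← B·(1+r) − €75.00.
Month 1: interest €44.53; balance after payment €3,309.53.
Month 2: interest €44.13; balance after payment €3,278.66.
Closed form: n = −ln(1 − rB₀/P)/ln(1+r) = −ln(0.40622)/ln(1.01333) ≈ 68.014, so the balance reaches zero during payment 69.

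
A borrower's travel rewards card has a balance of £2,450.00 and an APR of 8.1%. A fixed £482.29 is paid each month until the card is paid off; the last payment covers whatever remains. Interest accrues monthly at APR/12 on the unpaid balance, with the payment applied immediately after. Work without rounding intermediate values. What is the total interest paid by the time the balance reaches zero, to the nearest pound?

£52

Monthly rate r = 8.1%/12 = 0.675% = 0.00675.
Payoff takes n = ⌈−ln(1 − rB₀/P)/ln(1+r)⌉ = ⌈5.186⌉ = 6 payments; the last is £90.19.
Total paid = 5·£482.29 + £90.19 = £2,501.64.
Total interest = total paid − principal = £2,501.64 − £2,450.00 = £51.64.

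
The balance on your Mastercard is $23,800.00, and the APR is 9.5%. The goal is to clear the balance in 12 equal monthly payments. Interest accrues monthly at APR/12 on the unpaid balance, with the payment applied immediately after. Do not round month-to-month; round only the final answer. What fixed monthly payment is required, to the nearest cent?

Monthly rate r = 9.5%/12 = 0.791667% = 0.00791667.
Level-payment amortization: P = B₀·r / (1 − (1+r)^(−n)) = 23800.00·0.00791667 / (1 − 1.00792^(−12)).
Denominator 1 − (1+r)^(−12) = 0.0902868339.
P = 188.417 / 0.0902868339 ≈ 2086.87.

$2,086.87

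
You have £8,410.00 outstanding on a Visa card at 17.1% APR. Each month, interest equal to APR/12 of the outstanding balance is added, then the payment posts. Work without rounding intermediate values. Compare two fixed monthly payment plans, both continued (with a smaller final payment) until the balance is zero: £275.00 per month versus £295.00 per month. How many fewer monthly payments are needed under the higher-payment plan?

Monthly rate r = 17.1%/12 = 1.425% = 0.01425.
At £275.00/mo: n = ⌈−ln(1 − rB₀/P)/ln(1+r)⌉ = 41 payments (last £123.96); total interest = total paid − £8,410.00 = £2,713.96.
At £295.00/mo: 37 payments (last £248.60); total interest £2,458.60.
Payments saved = 41 − 37 = 4.

4 fewer payments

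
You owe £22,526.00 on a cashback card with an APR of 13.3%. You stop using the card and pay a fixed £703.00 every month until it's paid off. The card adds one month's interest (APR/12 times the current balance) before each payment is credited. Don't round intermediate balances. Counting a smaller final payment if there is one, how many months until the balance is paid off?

Monthly rate r = 13.3%/12 = 1.10833% = 0.0110833.
Recurrence: B ← B·(1+r) − £703.00.
Month 1: interest £249.66; balance after payment £22,072.66.
Month 2: interest £244.64; balance after payment £21,614.30.
Closed form: n = −ln(1 − rB₀/P)/ln(1+r) = −ln(0.64486)/ln(1.01108) ≈ 39.803, so the balance reaches zero during payment 40.

40 months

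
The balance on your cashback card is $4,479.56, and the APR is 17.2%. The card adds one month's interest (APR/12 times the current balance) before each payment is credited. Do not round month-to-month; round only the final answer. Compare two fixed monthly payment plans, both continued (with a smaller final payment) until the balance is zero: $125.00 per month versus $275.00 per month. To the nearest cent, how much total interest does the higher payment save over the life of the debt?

Monthly rate r = 17.2%/12 = 1.43333% = 0.0143333.
At $125.00/mo: n = ⌈−ln(1 − rB₀/P)/ln(1+r)⌉ = 51 payments (last $81.54); total interest = total paid − $4,479.56 = $1,851.98.
At $275.00/mo: 19 payments (last $188.36); total interest $658.80.
Interest saved = $1,851.98 − $658.80 = $1,193.18.

$1,193.18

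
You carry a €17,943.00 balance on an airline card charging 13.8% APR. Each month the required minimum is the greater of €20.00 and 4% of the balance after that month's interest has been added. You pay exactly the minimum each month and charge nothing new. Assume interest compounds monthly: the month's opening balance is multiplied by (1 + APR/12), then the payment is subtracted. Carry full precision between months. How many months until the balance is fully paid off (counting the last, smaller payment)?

Monthly rate r = 13.8%/12 = 1.15% = 0.0115.
While 4% of the post-interest balance exceeds €20.00, each month B ← (B·(1+r))·(1 − 0.04), i.e. B shrinks by the factor (1+r)·0.96 = 0.97104.
This holds for months 1–123. Entering month 124 the balance is €483.13; 4% of the post-interest balance is now below €20.00, so the flat €20.00 minimum applies from here.
From month 124 a fixed €20.00 at rate r clears €483.13 in 29 more payments. Total: 123 + 29 = 152 months.

152 months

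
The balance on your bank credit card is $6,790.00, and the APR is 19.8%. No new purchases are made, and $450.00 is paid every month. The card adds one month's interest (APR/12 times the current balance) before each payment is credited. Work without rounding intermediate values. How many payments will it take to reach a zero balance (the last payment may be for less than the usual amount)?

18 months

Monthly rate r = 19.8%/12 = 1.65% = 0.0165.
Recurrence: B ← B·(1+r) − $450.00.
Month 1: interest $112.04; balance after payment $6,452.03.
Month 2: interest $106.46; balance after payment $6,108.49.
Closed form: n = −ln(1 − rB₀/P)/ln(1+r) = −ln(0.75103)/ln(1.0165) ≈ 17.495, so the balance reaches zero during payment 18.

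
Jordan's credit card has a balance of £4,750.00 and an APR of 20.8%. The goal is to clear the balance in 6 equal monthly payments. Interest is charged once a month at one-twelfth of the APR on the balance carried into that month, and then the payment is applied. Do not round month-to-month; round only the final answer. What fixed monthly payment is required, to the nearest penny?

£840.38

Monthly rate r = 20.8%/12 = 1.73333% = 0.0173333.
Level-payment amortization: P = B₀·r / (1 − (1+r)^(−n)) = 4750.00·0.0173333 / (1 − 1.01733^(−6)).
Denominator 1 − (1+r)^(−6) = 0.0979713066.
P = 82.3333 / 0.0979713066 ≈ 840.38.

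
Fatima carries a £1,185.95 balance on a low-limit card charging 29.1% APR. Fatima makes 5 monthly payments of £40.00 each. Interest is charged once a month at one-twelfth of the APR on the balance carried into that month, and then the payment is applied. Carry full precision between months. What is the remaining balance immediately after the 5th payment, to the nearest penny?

Monthly rate r = 29.1%/12 = 2.425% = 0.02425.
Each month: B ← B·(1+r) − £40.00.
Month 1: interest £28.76; balance after payment £1,174.71.
Month 2: interest £28.49; balance after payment £1,163.20.
Month 3: interest £28.21; balance after payment £1,151.40.
Month 4: interest £27.92; balance after payment £1,139.33.
Month 5: interest £27.63; balance after payment £1,126.95.

£1,126.95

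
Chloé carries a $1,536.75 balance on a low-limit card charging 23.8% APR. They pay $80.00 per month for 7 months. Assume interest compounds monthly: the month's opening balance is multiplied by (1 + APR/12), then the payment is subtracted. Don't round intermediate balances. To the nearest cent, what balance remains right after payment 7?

$1,168.78

Monthly rate r = 23.8%/12 = 1.98333% = 0.0198333.
Each month: B ← B·(1+r) − $80.00.
Month 1: interest $30.48; balance after payment $1,487.23.
Month 2: interest $29.50; balance after payment $1,436.73.
Month 3: interest $28.50; balance after payment $1,385.22.
Month 4: interest $27.47; balance after payment $1,332.69.
Month 5: interest $26.43; balance after payment $1,279.13.
Month 6: interest $25.37; balance after payment $1,224.50.
Month 7: interest $24.29; balance after payment $1,168.78.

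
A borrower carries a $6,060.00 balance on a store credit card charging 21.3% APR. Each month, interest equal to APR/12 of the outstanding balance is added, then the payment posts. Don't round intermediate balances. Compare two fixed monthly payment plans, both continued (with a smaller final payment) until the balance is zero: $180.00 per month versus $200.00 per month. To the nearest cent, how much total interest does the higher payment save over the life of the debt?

Monthly rate r = 21.3%/12 = 1.775% = 0.01775.
At $180.00/mo: n = ⌈−ln(1 − rB₀/P)/ln(1+r)⌉ = 52 payments (last $132.87); total interest = total paid − $6,060.00 = $3,252.87.
At $200.00/mo: 44 payments (last $173.63); total interest $2,713.63.
Interest saved = $3,252.87 − $2,713.63 = $539.24.

$539.24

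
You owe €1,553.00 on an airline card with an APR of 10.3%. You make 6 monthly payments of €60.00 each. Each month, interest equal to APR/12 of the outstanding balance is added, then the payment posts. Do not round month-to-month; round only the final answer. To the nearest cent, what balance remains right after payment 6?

€1,266.90

Monthly rate r = 10.3%/12 = 0.858333% = 0.00858333.
Each month: B ← B·(1+r) − €60.00.
Month 1: interest €13.33; balance after payment €1,506.33.
Month 2: interest €12.93; balance after payment €1,459.26.
Month 3: interest €12.53; balance after payment €1,411.78.
Month 4: interest €12.12; balance after payment €1,363.90.
Month 5: interest €11.71; balance after payment €1,315.61.
Month 6: interest €11.29; balance after payment €1,266.90.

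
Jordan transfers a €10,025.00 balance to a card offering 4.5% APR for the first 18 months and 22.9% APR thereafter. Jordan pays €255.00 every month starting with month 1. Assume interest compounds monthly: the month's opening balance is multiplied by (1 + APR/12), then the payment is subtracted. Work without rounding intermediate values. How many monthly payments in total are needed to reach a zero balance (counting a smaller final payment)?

Promo months 1–18 at r₀ = 4.5%/12 = 0.00375; months 19+ at r₁ = 22.9%/12 = 0.0190833.
After month 18: iterate B ← B·(1+r₀) − €255.00 for 18 months → €5,984.42.
Then at r₁ with €255.00/mo: n₂ = −ln(1 − r₁·B/P)/ln(1+r₁) ≈ 31.42 → 32 more payments.

50 payments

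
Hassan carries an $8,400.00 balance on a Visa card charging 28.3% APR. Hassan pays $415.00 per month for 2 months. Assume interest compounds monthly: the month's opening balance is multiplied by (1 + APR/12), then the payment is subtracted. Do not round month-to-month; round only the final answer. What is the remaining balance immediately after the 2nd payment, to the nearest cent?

$7,961.08

Monthly rate r = 28.3%/12 = 2.35833% = 0.0235833.
Each month: B ← B·(1+r) − $415.00.
Month 1: interest $198.10; balance after payment $8,183.10.
Month 2: interest $192.98; balance after payment $7,961.08.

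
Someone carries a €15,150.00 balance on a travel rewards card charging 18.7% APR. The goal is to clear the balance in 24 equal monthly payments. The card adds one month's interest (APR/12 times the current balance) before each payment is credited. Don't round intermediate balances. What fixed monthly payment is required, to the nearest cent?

€761.48

Monthly rate r = 18.7%/12 = 1.55833% = 0.0155833.
Level-payment amortization: P = B₀·r / (1 − (1+r)^(−n)) = 15150.00·0.0155833 / (1 − 1.01558^(−24)).
Denominator 1 − (1+r)^(−24) = 0.310035989.
P = 236.087 / 0.310035989 ≈ 761.48.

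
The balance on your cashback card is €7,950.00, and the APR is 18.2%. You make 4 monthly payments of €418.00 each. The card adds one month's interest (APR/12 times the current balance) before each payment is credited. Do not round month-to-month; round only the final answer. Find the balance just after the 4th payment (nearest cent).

€6,732.96

Monthly rate r = 18.2%/12 = 1.51667% = 0.0151667.
Each month: B ← B·(1+r) − €418.00.
Month 1: interest €120.58; balance after payment €7,652.57.
Month 2: interest €116.06; balance after payment €7,350.64.
Month 3: interest €111.48; balance after payment €7,044.12.
Month 4: interest €106.84; balance after payment €6,732.96.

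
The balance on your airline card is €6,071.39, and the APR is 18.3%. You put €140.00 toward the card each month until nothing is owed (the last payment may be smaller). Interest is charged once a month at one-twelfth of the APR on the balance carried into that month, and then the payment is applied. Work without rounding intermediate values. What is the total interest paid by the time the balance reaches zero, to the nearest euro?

Monthly rate r = 18.3%/12 = 1.525% = 0.01525.
Payoff takes n = ⌈−ln(1 − rB₀/P)/ln(1+r)⌉ = ⌈71.542⌉ = 72 payments; the last is €76.16.
Total paid = 71·€140.00 + €76.16 = €10,016.16.
Total interest = total paid − principal = €10,016.16 − €6,071.39 = €3,944.77.

€3,945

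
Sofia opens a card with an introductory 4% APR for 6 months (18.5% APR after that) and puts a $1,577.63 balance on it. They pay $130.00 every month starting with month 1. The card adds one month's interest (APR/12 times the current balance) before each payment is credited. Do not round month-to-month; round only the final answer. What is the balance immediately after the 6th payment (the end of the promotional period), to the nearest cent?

Promo months 1–6 at r₀ = 4%/12 = 0.00333333; months 7+ at r₁ = 18.5%/12 = 0.0154167.
After month 6: iterate B ← B·(1+r₀) − $130.00 for 6 months → $822.92.

$822.92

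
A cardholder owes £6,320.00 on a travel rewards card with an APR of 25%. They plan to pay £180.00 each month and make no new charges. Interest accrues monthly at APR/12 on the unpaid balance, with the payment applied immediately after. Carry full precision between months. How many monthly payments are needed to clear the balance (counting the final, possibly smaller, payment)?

64 payments

Monthly rate r = 25%/12 = 2.08333% = 0.0208333.
Recurrence: B ← B·(1+r) − £180.00.
Month 1: interest £131.67; balance after payment £6,271.67.
Month 2: interest £130.66; balance after payment £6,222.33.
Closed form: n = −ln(1 − rB₀/P)/ln(1+r) = −ln(0.26852)/ln(1.02083) ≈ 63.767, so the balance reaches zero during payment 64.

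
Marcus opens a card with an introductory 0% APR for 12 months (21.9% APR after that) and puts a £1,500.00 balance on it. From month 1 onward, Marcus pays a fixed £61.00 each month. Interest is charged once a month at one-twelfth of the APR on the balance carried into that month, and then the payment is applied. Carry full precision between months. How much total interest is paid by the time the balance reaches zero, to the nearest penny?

£112.68

Promo months 1–12 at r₀ = 0%/12 = 0; months 13+ at r₁ = 21.9%/12 = 0.01825.
After month 12 (no interest yet): B = £1,500.00 − 12·£61.00 = £768.00.
Then at r₁ with £61.00/mo: n₂ = −ln(1 − r₁·B/P)/ln(1+r₁) ≈ 14.44 → 15 more payments.
Total paid = 26·£61.00 + £26.68 = £1,612.68; interest = £1,612.68 − £1,500.00 = £112.68.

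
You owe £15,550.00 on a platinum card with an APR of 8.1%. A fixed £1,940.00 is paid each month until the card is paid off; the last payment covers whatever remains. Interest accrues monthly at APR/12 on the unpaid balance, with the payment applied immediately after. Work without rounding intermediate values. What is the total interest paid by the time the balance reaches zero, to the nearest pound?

Monthly rate r = 8.1%/12 = 0.675% = 0.00675.
Payoff takes n = ⌈−ln(1 − rB₀/P)/ln(1+r)⌉ = ⌈8.268⌉ = 9 payments; the last is £521.65.
Total paid = 8·£1,940.00 + £521.65 = £16,041.65.
Total interest = total paid − principal = £16,041.65 − £15,550.00 = £491.65.

£492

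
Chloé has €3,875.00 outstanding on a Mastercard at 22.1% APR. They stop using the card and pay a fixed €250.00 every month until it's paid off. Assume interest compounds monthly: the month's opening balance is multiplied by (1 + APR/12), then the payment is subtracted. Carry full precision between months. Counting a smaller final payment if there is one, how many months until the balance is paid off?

Monthly rate r = 22.1%/12 = 1.84167% = 0.0184167.
Recurrence: B ← B·(1+r) − €250.00.
Month 1: interest €71.36; balance after payment €3,696.36.
Month 2: interest €68.07; balance after payment €3,514.44.
Closed form: n = −ln(1 − rB₀/P)/ln(1+r) = −ln(0.71454)/ln(1.01842) ≈ 18.418, so the balance reaches zero during payment 19.

19 payments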